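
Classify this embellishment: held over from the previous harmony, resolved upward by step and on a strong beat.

Retardation.

Approach: by preparation — the pitch is first a chord tone, then held (tied or repeated) while the harmony changes under it. Departure: up by step. Metric position: strong.
A prepared dissonance that resolves upward by step — a retardation. (The same figure resolving downward would be a suspension.)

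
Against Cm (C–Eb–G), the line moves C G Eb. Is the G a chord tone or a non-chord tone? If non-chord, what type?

C minor triad contains C, Eb, G; G is the fifth, so it is a chord tone.

Chord tone (the fifth of C minor triad).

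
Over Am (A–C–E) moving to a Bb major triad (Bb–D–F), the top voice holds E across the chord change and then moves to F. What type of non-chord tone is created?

The harmony at that moment is Bb major triad (Bb, D, F); E is not a chord tone.
It is held over (the same pitch as the preceding E) and left by step up to F.
Held over from the previous chord and resolving up by step — a retardation.

E is a retardation.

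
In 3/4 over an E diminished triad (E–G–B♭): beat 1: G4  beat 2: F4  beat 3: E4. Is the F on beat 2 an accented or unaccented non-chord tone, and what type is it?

Unaccented passing tone.

The harmony at that moment is E diminished triad (E, G, B♭); F4 is not a chord tone.
It is approached by step down from G4 and left by step down to E4.
Step in, step out in the same direction — a passing tone.
It falls on a weak beat, so it is unaccented.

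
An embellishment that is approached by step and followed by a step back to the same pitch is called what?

Neighbor tone.

Approach: by step. Departure: by step in the opposite direction, back to the starting pitch.
Stepwise on both sides but reversing to return to the same chord tone — a neighbor tone. (Had it continued onward in the same direction it would be a passing tone instead.)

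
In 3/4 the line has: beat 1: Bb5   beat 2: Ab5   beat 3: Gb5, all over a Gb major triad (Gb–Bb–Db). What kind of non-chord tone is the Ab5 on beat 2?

The harmony at that moment is Gb major triad (Gb, Bb, Db); Ab5 is not a chord tone.
It is approached by step down from Bb5 and left by step down to Gb5.
Step in, step out in the same direction — a passing tone.

Passing tone.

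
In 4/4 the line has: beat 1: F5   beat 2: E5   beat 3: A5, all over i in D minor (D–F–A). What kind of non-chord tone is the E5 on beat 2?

The harmony at that moment is D minor triad (D, F, A); E5 is not a chord tone.
It is approached by step down from F5 and left by leap up to A5.
Step in, leap out, on a weak beat — an escape tone.

Escape tone.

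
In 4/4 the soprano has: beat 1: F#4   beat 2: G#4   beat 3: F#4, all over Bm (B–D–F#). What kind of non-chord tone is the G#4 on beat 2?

Upper neighbor tone.

The harmony at that moment is B minor triad (B, D, F#); G#4 is not a chord tone.
It is approached by step up from F#4 and left by step down to F#4.
Step away and step back to the same note — a neighbor tone (upper neighbor).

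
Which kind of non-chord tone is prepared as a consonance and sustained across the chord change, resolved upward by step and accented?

Approach: by preparation — the pitch is first a chord tone, then held (tied or repeated) while the harmony changes under it. Departure: up by step. Metric position: strong.
A prepared dissonance that resolves upward by step — a retardation. (The same figure resolving downward would be a suspension.)

Retardation.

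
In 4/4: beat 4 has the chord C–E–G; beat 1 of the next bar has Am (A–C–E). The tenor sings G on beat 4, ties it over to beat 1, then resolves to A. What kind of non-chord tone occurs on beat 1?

Retardation.

The harmony at that moment is A minor triad (A, C, E); G is not a chord tone.
It is held over (the same pitch as the preceding G) and left by step up to A.
Held over from the previous chord and resolving up by step — a retardation.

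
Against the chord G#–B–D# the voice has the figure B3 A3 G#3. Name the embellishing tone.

The harmony at that moment is G# minor triad (G#, B, D#); A3 is not a chord tone.
It is approached by step down from B3 and left by step down to G#3.
Step in, step out in the same direction — a passing tone.

A3 is a passing tone.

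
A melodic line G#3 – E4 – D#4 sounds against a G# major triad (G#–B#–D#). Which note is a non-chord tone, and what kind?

E4 is an appoggiatura.

The harmony at that moment is G# major triad (G#, B#, D#); E4 is not a chord tone.
It is approached by leap up from G#3 and left by step down to D#4.
Leap in, step out — an appoggiatura.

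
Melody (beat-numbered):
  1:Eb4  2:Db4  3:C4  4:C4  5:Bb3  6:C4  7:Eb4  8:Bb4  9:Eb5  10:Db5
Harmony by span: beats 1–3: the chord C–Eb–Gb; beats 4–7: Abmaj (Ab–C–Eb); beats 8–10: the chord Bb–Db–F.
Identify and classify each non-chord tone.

The harmony at that moment is C diminished triad (C, Eb, Gb); Db4 is not a chord tone.
It is approached by step down from Eb4 and left by step down to C4.
Step in, step out in the same direction — a passing tone.
The harmony at that moment is Ab major triad (Ab, C, Eb); Bb3 is not a chord tone.
It is approached by step down from C4 and left by step up to C4.
Step away and step back to the same note — a neighbor tone (lower neighbor).
The harmony at that moment is Bb minor triad (Bb, Db, F); Eb5 is not a chord tone.
It is approached by leap up from Bb4 and left by step down to Db5.
Leap in, step out — an appoggiatura.

Db4 (beat 2) — passing tone; Bb3 (beat 5) — neighbor tone; Eb5 (beat 9) — appoggiatura.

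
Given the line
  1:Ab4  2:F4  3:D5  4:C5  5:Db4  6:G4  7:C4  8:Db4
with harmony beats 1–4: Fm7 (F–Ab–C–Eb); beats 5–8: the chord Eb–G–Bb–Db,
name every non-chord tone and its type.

The harmony at that moment is F minor seventh chord (F, Ab, C, Eb); D5 is not a chord tone.
It is approached by leap up from F4 and left by step down to C5.
Leap in, step out — an appoggiatura.
The harmony at that moment is Eb dominant seventh chord (Eb, G, Bb, Db); C4 is not a chord tone.
It is approached by leap down from G4 and left by step up to Db4.
Leap in, step out — an appoggiatura.

D5 (beat 3) — appoggiatura; C4 (beat 7) — appoggiatura.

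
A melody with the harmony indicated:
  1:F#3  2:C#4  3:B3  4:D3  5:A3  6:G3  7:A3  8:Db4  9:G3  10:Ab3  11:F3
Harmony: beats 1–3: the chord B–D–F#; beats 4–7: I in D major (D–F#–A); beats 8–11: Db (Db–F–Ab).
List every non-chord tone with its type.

C#4 (beat 2) — appoggiatura; G3 (beat 6) — neighbor tone; G3 (beat 9) — appoggiatura.

The harmony at that moment is B minor triad (B, D, F#); C#4 is not a chord tone.
It is approached by leap up from F#3 and left by step down to B3.
Leap in, step out — an appoggiatura.
The harmony at that moment is D major triad (D, F#, A); G3 is not a chord tone.
It is approached by step down from A3 and left by step up to A3.
Step away and step back to the same note — a neighbor tone (lower neighbor).
The harmony at that moment is Db major triad (Db, F, Ab); G3 is not a chord tone.
It is approached by leap down from Db4 and left by step up to Ab3.
Leap in, step out — an appoggiatura.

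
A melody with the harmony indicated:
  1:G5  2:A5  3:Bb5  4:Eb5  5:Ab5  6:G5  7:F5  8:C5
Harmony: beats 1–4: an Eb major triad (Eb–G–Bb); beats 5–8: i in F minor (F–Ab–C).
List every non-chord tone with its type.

The harmony at that moment is Eb major triad (Eb, G, Bb); A5 is not a chord tone.
It is approached by step up from G5 and left by step up to Bb5.
Step in, step out in the same direction — a passing tone.
The harmony at that moment is F minor triad (F, Ab, C); G5 is not a chord tone.
It is approached by step down from Ab5 and left by step down to F5.
Step in, step out in the same direction — a passing tone.

A5 (beat 2) — passing tone; G5 (beat 6) — passing tone.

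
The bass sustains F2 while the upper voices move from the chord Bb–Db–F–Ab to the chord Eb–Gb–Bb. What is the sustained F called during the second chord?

The harmony at that moment is Eb minor triad (Eb, Gb, Bb); F2 is not a chord tone.
It is held over (the same pitch as the preceding F2) and then sustained as the same pitch into the next harmony.
Sustained through a change of harmony — a pedal tone.

Pedal tone (pedal point).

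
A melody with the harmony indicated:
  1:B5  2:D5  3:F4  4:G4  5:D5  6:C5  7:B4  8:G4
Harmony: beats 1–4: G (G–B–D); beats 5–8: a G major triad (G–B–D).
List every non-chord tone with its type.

The harmony at that moment is G major triad (G, B, D); F4 is not a chord tone.
It is approached by leap down from D5 and left by step up to G4.
Leap in, step out — an appoggiatura.
The harmony at that moment is G major triad (G, B, D); C5 is not a chord tone.
It is approached by step down from D5 and left by step down to B4.
Step in, step out in the same direction — a passing tone.

F4 (beat 3) — appoggiatura; C5 (beat 6) — passing tone.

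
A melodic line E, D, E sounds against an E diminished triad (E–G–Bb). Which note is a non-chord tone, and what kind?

D is a neighbor tone.

The harmony at that moment is E diminished triad (E, G, Bb); D is not a chord tone.
It is approached by step down from E and left by step up to E.
Step away and step back to the same note — a neighbor tone (lower neighbor).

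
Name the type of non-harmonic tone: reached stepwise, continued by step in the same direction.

Passing tone.

Approach: by step. Departure: by step, continuing in the same direction.
Stepwise on both sides with no change of direction means the note fills in the space between two different chord tones — a passing tone. (Had it turned back to its starting note it would be a neighbor tone instead.)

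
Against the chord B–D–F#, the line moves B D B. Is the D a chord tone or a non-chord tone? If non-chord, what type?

B minor triad contains B, D, F#; D is the third, so it is a chord tone.

Chord tone (the third of B minor triad).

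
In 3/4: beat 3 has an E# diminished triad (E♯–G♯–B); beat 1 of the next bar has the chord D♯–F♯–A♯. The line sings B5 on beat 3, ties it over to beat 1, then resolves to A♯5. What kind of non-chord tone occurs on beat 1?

The harmony at that moment is D♯ minor triad (D♯, F♯, A♯); B5 is not a chord tone.
It is held over (the same pitch as the preceding B5) and left by step down to A♯5.
Held over from the previous chord and resolving down by step — a suspension.

Suspension.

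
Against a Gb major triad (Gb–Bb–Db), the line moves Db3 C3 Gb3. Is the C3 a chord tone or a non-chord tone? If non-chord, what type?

Non-chord tone — an escape tone.

The harmony at that moment is Gb major triad (Gb, Bb, Db); C3 is not a chord tone.
It is approached by step down from Db3 and left by leap up to Gb3.
Step in, leap out — an escape tone.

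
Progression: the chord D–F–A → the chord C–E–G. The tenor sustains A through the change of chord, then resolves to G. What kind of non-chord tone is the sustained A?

A is a suspension.

The harmony at that moment is C major triad (C, E, G); A is not a chord tone.
It is held over (the same pitch as the preceding A) and left by step down to G.
Held over from the previous chord and resolving down by step — a suspension.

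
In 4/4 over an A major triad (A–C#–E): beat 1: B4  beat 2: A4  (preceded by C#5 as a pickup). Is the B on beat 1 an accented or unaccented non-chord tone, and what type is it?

The harmony at that moment is A major triad (A, C#, E); B4 is not a chord tone.
It is approached by step down from C#5 and left by step down to A4.
Step in, step out in the same direction — a passing tone.
It falls on the downbeat, so it is accented.

Accented passing tone.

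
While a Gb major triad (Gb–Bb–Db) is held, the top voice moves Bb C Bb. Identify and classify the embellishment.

The harmony at that moment is Gb major triad (Gb, Bb, Db); C is not a chord tone.
It is approached by step up from Bb and left by step down to Bb.
Step away and step back to the same note — a neighbor tone (upper neighbor).

C is a neighbor tone.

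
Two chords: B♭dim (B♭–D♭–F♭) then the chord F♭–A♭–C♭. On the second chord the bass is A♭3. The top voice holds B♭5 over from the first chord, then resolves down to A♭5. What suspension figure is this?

9–8 suspension.

At the second chord the bass is A♭3. The suspended B♭5 lies a ninth above the bass; after resolving down by step to A♭5, the interval above the bass becomes an octave.
Suspension figures are named by those two intervals: 9–8.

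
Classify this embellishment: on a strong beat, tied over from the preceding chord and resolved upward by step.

Approach: by preparation — the pitch is first a chord tone, then held (tied or repeated) while the harmony changes under it. Departure: up by step. Metric position: strong.
A prepared dissonance that resolves upward by step — a retardation. (The same figure resolving downward would be a suspension.)

Retardation.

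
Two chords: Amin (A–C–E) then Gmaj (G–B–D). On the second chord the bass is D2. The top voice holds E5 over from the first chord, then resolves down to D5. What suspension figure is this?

9–8 suspension.

At the second chord the bass is D2. The suspended E5 lies a ninth above the bass; after resolving down by step to D5, the interval above the bass becomes an octave.
Suspension figures are named by those two intervals: 9–8.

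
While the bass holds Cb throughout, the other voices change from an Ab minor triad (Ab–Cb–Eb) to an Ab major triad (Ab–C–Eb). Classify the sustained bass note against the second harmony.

The harmony at that moment is Ab major triad (Ab, C, Eb); Cb is not a chord tone.
It is held over (the same pitch as the preceding Cb) and then sustained as the same pitch into the next harmony.
Sustained through a change of harmony — a pedal tone.

Pedal tone (pedal point).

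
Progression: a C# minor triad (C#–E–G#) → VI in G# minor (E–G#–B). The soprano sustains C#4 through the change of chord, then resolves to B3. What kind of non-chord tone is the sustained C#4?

The harmony at that moment is E major triad (E, G#, B); C#4 is not a chord tone.
It is held over (the same pitch as the preceding C#4) and left by step down to B3.
Held over from the previous chord and resolving down by step — a suspension.

C#4 is a suspension.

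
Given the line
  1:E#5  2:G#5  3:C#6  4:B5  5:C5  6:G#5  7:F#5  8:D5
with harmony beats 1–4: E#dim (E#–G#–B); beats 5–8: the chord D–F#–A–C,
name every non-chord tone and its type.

C#6 (beat 3) — appoggiatura; G#5 (beat 6) — appoggiatura.

The harmony at that moment is E# diminished triad (E#, G#, B); C#6 is not a chord tone.
It is approached by leap up from G#5 and left by step down to B5.
Leap in, step out — an appoggiatura.
The harmony at that moment is D dominant seventh chord (D, F#, A, C); G#5 is not a chord tone.
It is approached by leap up from C5 and left by step down to F#5.
Leap in, step out — an appoggiatura.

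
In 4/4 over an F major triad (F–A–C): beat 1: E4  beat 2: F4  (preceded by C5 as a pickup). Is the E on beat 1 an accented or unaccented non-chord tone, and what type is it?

The harmony at that moment is F major triad (F, A, C); E4 is not a chord tone.
It is approached by leap down from C5 and left by step up to F4.
Leap in, step out — an appoggiatura.
It falls on the downbeat, so it is accented.

Accented appoggiatura.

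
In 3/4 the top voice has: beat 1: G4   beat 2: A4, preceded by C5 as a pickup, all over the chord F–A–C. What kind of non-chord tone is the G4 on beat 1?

The harmony at that moment is F major triad (F, A, C); G4 is not a chord tone.
It is approached by leap down from C5 and left by step up to A4.
Leap in, step out, metrically accented — an appoggiatura.

Appoggiatura.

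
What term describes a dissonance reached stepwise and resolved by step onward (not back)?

Approach: by step. Departure: by step, continuing in the same direction.
Stepwise on both sides with no change of direction means the note fills in the space between two different chord tones — a passing tone. (Had it turned back to its starting note it would be a neighbor tone instead.)

Passing tone.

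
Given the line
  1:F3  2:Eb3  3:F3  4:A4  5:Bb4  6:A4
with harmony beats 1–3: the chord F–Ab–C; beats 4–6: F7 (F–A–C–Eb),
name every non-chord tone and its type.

Eb3 (beat 2) — neighbor tone; Bb4 (beat 5) — neighbor tone.

The harmony at that moment is F minor triad (F, Ab, C); Eb3 is not a chord tone.
It is approached by step down from F3 and left by step up to F3.
Step away and step back to the same note — a neighbor tone (lower neighbor).
The harmony at that moment is F dominant seventh chord (F, A, C, Eb); Bb4 is not a chord tone.
It is approached by step up from A4 and left by step down to A4.
Step away and step back to the same note — a neighbor tone (upper neighbor).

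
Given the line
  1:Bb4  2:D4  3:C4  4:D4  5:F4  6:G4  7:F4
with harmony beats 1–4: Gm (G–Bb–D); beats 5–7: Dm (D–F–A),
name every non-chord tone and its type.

The harmony at that moment is G minor triad (G, Bb, D); C4 is not a chord tone.
It is approached by step down from D4 and left by step up to D4.
Step away and step back to the same note — a neighbor tone (lower neighbor).
The harmony at that moment is D minor triad (D, F, A); G4 is not a chord tone.
It is approached by step up from F4 and left by step down to F4.
Step away and step back to the same note — a neighbor tone (upper neighbor).

C4 (beat 3) — neighbor tone; G4 (beat 6) — neighbor tone.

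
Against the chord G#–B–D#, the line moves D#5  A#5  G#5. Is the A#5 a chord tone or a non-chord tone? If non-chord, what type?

Non-chord tone — an appoggiatura.

The harmony at that moment is G# minor triad (G#, B, D#); A#5 is not a chord tone.
It is approached by leap up from D#5 and left by step down to G#5.
Leap in, step out — an appoggiatura.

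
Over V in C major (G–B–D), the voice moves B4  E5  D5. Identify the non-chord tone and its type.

The harmony at that moment is G major triad (G, B, D); E5 is not a chord tone.
It is approached by leap up from B4 and left by step down to D5.
Leap in, step out — an appoggiatura.

E5 is an appoggiatura.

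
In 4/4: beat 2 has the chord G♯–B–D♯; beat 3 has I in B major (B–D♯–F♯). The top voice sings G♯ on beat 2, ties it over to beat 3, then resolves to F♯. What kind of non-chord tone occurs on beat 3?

The harmony at that moment is B major triad (B, D♯, F♯); G♯ is not a chord tone.
It is held over (the same pitch as the preceding G♯) and left by step down to F♯.
Held over from the previous chord and resolving down by step — a suspension.

Suspension.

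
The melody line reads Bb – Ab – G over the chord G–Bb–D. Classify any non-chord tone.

The harmony at that moment is G minor triad (G, Bb, D); Ab is not a chord tone.
It is approached by step down from Bb and left by step down to G.
Step in, step out in the same direction — a passing tone.

Ab is a passing tone.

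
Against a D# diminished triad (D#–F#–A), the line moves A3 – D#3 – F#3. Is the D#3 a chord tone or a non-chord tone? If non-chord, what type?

Chord tone (the root of D# diminished triad).

D# diminished triad contains D#, F#, A; D# is the root, so it is a chord tone.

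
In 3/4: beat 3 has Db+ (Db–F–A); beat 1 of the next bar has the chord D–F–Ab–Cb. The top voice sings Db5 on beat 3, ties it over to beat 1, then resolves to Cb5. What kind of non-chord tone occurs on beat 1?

Suspension.

The harmony at that moment is D diminished seventh chord (D, F, Ab, Cb); Db5 is not a chord tone.
It is held over (the same pitch as the preceding Db5) and left by step down to Cb5.
Held over from the previous chord and resolving down by step — a suspension.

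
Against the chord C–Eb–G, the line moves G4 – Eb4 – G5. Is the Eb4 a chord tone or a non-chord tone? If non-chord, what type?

Chord tone (the third of C minor triad).

C minor triad contains C, Eb, G; Eb is the third, so it is a chord tone.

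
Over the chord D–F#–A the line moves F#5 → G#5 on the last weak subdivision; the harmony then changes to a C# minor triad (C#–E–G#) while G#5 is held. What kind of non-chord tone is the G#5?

The harmony at that moment is D major triad (D, F#, A); G#5 is not a chord tone.
It is approached by step up from F#5 and then sustained as the same pitch into the next harmony.
Arriving early and becoming a chord tone when the harmony changes — an anticipation.

G#5 is an anticipation.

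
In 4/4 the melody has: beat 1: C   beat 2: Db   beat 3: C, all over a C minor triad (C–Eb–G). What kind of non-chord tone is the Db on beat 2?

The harmony at that moment is C minor triad (C, Eb, G); Db is not a chord tone.
It is approached by step up from C and left by step down to C.
Step away and step back to the same note — a neighbor tone (upper neighbor).

Upper neighbor tone.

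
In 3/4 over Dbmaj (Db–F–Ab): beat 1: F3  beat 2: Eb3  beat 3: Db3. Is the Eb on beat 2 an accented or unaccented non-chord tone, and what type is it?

Unaccented passing tone.

The harmony at that moment is Db major triad (Db, F, Ab); Eb3 is not a chord tone.
It is approached by step down from F3 and left by step down to Db3.
Step in, step out in the same direction — a passing tone.
It falls on a weak beat, so it is unaccented.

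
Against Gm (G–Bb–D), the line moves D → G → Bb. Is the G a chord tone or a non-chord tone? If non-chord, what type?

G minor triad contains G, Bb, D; G is the root, so it is a chord tone.

Chord tone (the root of G minor triad).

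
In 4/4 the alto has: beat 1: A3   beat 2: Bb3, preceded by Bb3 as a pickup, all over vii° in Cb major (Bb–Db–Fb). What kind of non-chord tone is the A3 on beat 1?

Lower neighbor tone.

The harmony at that moment is Bb diminished triad (Bb, Db, Fb); A3 is not a chord tone.
It is approached by step down from Bb3 and left by step up to Bb3.
Step away and step back to the same note — a neighbor tone (lower neighbor).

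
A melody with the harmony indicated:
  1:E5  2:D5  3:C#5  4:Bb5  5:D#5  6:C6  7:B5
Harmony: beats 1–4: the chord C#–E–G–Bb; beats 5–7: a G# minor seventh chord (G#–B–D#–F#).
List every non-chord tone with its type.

D5 (beat 2) — passing tone; C6 (beat 6) — appoggiatura.

The harmony at that moment is C# diminished seventh chord (C#, E, G, Bb); D5 is not a chord tone.
It is approached by step down from E5 and left by step down to C#5.
Step in, step out in the same direction — a passing tone.
The harmony at that moment is G# minor seventh chord (G#, B, D#, F#); C6 is not a chord tone.
It is approached by leap up from D#5 and left by step down to B5.
Leap in, step out — an appoggiatura.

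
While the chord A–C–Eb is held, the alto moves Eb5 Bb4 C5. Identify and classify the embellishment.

The harmony at that moment is A diminished triad (A, C, Eb); Bb4 is not a chord tone.
It is approached by leap down from Eb5 and left by step up to C5.
Leap in, step out — an appoggiatura.

Bb4 is an appoggiatura.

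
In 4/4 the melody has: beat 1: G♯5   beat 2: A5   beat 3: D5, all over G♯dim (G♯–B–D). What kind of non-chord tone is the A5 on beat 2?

Escape tone.

The harmony at that moment is G♯ diminished triad (G♯, B, D); A5 is not a chord tone.
It is approached by step up from G♯5 and left by leap down to D5.
Step in, leap out, on a weak beat — an escape tone.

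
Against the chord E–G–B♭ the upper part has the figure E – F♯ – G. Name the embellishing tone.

The harmony at that moment is E diminished triad (E, G, B♭); F♯ is not a chord tone.
It is approached by step up from E and left by step up to G.
Step in, step out in the same direction — a passing tone.

F♯ is a passing tone.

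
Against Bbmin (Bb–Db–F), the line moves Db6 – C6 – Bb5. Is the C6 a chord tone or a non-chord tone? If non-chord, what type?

The harmony at that moment is Bb minor triad (Bb, Db, F); C6 is not a chord tone.
It is approached by step down from Db6 and left by step down to Bb5.
Step in, step out in the same direction — a passing tone.

Non-chord tone — a passing tone.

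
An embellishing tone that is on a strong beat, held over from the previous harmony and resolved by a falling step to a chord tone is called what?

Approach: by preparation — the pitch is first a chord tone, then held (tied or repeated) while the harmony changes under it. Departure: down by step. Metric position: strong.
A prepared dissonance that resolves downward by step — a suspension. (The same figure resolving upward would be a retardation.)

Suspension.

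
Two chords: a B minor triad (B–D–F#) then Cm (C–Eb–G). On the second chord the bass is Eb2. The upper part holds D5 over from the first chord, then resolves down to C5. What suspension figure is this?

At the second chord the bass is Eb2. The suspended D5 lies a seventh above the bass; after resolving down by step to C5, the interval above the bass becomes a sixth.
Suspension figures are named by those two intervals: 7–6.

7–6 suspension.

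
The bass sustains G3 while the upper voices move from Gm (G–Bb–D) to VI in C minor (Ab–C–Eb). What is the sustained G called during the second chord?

Pedal tone (pedal point).

The harmony at that moment is Ab major triad (Ab, C, Eb); G3 is not a chord tone.
It is held over (the same pitch as the preceding G3) and then sustained as the same pitch into the next harmony.
Sustained through a change of harmony — a pedal tone.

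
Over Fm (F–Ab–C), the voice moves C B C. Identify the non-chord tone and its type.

The harmony at that moment is F minor triad (F, Ab, C); B is not a chord tone.
It is approached by step down from C and left by step up to C.
Step away and step back to the same note — a neighbor tone (lower neighbor).

B is a neighbor tone.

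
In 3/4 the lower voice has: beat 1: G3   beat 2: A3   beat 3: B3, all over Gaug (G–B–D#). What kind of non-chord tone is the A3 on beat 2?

The harmony at that moment is G augmented triad (G, B, D#); A3 is not a chord tone.
It is approached by step up from G3 and left by step up to B3.
Step in, step out in the same direction — a passing tone.

Passing tone.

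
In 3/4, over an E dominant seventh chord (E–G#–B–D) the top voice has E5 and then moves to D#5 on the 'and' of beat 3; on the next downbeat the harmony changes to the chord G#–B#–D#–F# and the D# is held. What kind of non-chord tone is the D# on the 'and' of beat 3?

The harmony at that moment is E dominant seventh chord (E, G#, B, D); D#5 is not a chord tone.
It is approached by step down from E5 and then sustained as the same pitch into the next harmony.
Arriving early and becoming a chord tone when the harmony changes — an anticipation.

Anticipation.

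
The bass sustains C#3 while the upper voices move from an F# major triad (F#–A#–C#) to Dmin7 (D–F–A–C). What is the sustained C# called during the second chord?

The harmony at that moment is D minor seventh chord (D, F, A, C); C#3 is not a chord tone.
It is held over (the same pitch as the preceding C#3) and then sustained as the same pitch into the next harmony.
Sustained through a change of harmony — a pedal tone.

Pedal tone (pedal point).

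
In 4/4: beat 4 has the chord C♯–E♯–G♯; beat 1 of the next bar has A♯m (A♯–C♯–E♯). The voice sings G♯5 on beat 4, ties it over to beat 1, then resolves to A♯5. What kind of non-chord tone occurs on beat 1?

The harmony at that moment is A♯ minor triad (A♯, C♯, E♯); G♯5 is not a chord tone.
It is held over (the same pitch as the preceding G♯5) and left by step up to A♯5.
Held over from the previous chord and resolving up by step — a retardation.

Retardation.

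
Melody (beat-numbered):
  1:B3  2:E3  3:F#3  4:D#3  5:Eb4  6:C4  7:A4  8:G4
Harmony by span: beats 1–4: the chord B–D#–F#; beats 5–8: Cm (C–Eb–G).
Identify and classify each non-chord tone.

E3 (beat 2) — appoggiatura; A4 (beat 7) — appoggiatura.

The harmony at that moment is B major triad (B, D#, F#); E3 is not a chord tone.
It is approached by leap down from B3 and left by step up to F#3.
Leap in, step out — an appoggiatura.
The harmony at that moment is C minor triad (C, Eb, G); A4 is not a chord tone.
It is approached by leap up from C4 and left by step down to G4.
Leap in, step out — an appoggiatura.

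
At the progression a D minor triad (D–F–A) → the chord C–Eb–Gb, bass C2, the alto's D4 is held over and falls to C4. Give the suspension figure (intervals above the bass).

At the second chord the bass is C2. The suspended D4 lies a ninth above the bass; after resolving down by step to C4, the interval above the bass becomes an octave.
Suspension figures are named by those two intervals: 9–8.

9–8 suspension.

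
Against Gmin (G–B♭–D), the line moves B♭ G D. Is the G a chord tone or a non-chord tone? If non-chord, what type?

Chord tone (the root of G minor triad).

G minor triad contains G, B♭, D; G is the root, so it is a chord tone.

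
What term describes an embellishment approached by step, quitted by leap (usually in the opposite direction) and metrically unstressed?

Approach: by step. Departure: by leap. Metric position: weak.
Step in, leap out, from a weak position — an escape tone (échappée). (It is the mirror image of the appoggiatura, which leaps in and steps out on a strong beat.)

Escape tone.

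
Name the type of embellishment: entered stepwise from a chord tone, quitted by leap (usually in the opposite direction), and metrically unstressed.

Escape tone.

Approach: by step. Departure: by leap. Metric position: weak.
Step in, leap out, from a weak position — an escape tone (échappée). (It is the mirror image of the appoggiatura, which leaps in and steps out on a strong beat.)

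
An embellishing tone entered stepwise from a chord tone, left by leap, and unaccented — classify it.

Escape tone.

Approach: by step. Departure: by leap. Metric position: weak.
Step in, leap out, from a weak position — an escape tone (échappée). (It is the mirror image of the appoggiatura, which leaps in and steps out on a strong beat.)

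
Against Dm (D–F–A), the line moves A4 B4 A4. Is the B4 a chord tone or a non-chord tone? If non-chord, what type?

The harmony at that moment is D minor triad (D, F, A); B4 is not a chord tone.
It is approached by step up from A4 and left by step down to A4.
Step away and step back to the same note — a neighbor tone (upper neighbor).

Non-chord tone — a neighbor tone.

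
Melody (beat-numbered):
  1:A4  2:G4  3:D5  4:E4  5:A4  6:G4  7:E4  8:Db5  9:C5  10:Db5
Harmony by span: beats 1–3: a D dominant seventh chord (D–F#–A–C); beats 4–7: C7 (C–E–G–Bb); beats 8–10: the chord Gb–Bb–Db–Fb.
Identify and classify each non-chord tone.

G4 (beat 2) — escape tone; A4 (beat 5) — appoggiatura; C5 (beat 9) — neighbor tone.

The harmony at that moment is D dominant seventh chord (D, F#, A, C); G4 is not a chord tone.
It is approached by step down from A4 and left by leap up to D5.
Step in, leap out — an escape tone.
The harmony at that moment is C dominant seventh chord (C, E, G, Bb); A4 is not a chord tone.
It is approached by leap up from E4 and left by step down to G4.
Leap in, step out — an appoggiatura.
The harmony at that moment is Gb dominant seventh chord (Gb, Bb, Db, Fb); C5 is not a chord tone.
It is approached by step down from Db5 and left by step up to Db5.
Step away and step back to the same note — a neighbor tone (lower neighbor).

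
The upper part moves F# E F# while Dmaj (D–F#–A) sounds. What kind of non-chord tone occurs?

The harmony at that moment is D major triad (D, F#, A); E is not a chord tone.
It is approached by step down from F# and left by step up to F#.
Step away and step back to the same note — a neighbor tone (lower neighbor).

E is a neighbor tone.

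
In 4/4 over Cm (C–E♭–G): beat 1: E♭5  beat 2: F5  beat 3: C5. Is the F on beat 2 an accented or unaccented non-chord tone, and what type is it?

Unaccented escape tone.

The harmony at that moment is C minor triad (C, E♭, G); F5 is not a chord tone.
It is approached by step up from E♭5 and left by leap down to C5.
Step in, leap out — an escape tone.
It falls on a weak beat, so it is unaccented.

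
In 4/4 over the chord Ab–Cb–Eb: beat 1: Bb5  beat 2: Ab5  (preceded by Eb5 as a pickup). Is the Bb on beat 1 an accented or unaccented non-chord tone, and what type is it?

Accented appoggiatura.

The harmony at that moment is Ab minor triad (Ab, Cb, Eb); Bb5 is not a chord tone.
It is approached by leap up from Eb5 and left by step down to Ab5.
Leap in, step out — an appoggiatura.
It falls on the downbeat, so it is accented.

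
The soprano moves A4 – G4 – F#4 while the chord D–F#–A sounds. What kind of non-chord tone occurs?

The harmony at that moment is D major triad (D, F#, A); G4 is not a chord tone.
It is approached by step down from A4 and left by step down to F#4.
Step in, step out in the same direction — a passing tone.

G4 is a passing tone.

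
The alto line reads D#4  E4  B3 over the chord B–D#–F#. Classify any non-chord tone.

The harmony at that moment is B major triad (B, D#, F#); E4 is not a chord tone.
It is approached by step up from D#4 and left by leap down to B3.
Step in, leap out — an escape tone.

E4 is an escape tone.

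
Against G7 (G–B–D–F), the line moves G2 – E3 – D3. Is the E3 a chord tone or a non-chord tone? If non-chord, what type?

The harmony at that moment is G dominant seventh chord (G, B, D, F); E3 is not a chord tone.
It is approached by leap up from G2 and left by step down to D3.
Leap in, step out — an appoggiatura.

Non-chord tone — an appoggiatura.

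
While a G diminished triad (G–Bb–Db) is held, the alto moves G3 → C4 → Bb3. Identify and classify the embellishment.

The harmony at that moment is G diminished triad (G, Bb, Db); C4 is not a chord tone.
It is approached by leap up from G3 and left by step down to Bb3.
Leap in, step out — an appoggiatura.

C4 is an appoggiatura.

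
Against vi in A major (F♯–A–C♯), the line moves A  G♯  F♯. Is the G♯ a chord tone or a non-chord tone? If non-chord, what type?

Non-chord tone — a passing tone.

The harmony at that moment is F♯ minor triad (F♯, A, C♯); G♯ is not a chord tone.
It is approached by step down from A and left by step down to F♯.
Step in, step out in the same direction — a passing tone.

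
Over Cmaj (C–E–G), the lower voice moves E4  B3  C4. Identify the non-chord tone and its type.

B3 is an appoggiatura.

The harmony at that moment is C major triad (C, E, G); B3 is not a chord tone.
It is approached by leap down from E4 and left by step up to C4.
Leap in, step out — an appoggiatura.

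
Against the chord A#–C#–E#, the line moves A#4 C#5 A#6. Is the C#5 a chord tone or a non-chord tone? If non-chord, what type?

A# minor triad contains A#, C#, E#; C# is the third, so it is a chord tone.

Chord tone (the third of A# minor triad).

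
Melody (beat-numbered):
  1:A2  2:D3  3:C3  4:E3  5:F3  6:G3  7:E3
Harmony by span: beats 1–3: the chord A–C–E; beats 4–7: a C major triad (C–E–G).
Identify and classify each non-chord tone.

The harmony at that moment is A minor triad (A, C, E); D3 is not a chord tone.
It is approached by leap up from A2 and left by step down to C3.
Leap in, step out — an appoggiatura.
The harmony at that moment is C major triad (C, E, G); F3 is not a chord tone.
It is approached by step up from E3 and left by step up to G3.
Step in, step out in the same direction — a passing tone.

D3 (beat 2) — appoggiatura; F3 (beat 5) — passing tone.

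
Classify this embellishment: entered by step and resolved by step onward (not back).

Approach: by step. Departure: by step, continuing in the same direction.
Stepwise on both sides with no change of direction means the note fills in the space between two different chord tones — a passing tone. (Had it turned back to its starting note it would be a neighbor tone instead.)

Passing tone.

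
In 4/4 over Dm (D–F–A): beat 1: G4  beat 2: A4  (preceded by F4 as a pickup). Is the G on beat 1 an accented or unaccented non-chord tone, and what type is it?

The harmony at that moment is D minor triad (D, F, A); G4 is not a chord tone.
It is approached by step up from F4 and left by step up to A4.
Step in, step out in the same direction — a passing tone.
It falls on the downbeat, so it is accented.

Accented passing tone.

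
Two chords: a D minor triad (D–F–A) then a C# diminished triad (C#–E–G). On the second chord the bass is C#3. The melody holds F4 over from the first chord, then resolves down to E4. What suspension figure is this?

4–3 suspension.

At the second chord the bass is C#3. The suspended F4 lies a fourth above the bass; after resolving down by step to E4, the interval above the bass becomes a third.
Suspension figures are named by those two intervals: 4–3.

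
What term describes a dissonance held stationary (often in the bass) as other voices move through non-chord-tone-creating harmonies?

Approach: none. Departure: none — a single pitch is sustained while the chords change around it, passing through harmonies that do not contain it.
No melodic motion at all; the dissonance is created entirely by the moving harmonies against the stationary note — a pedal tone (pedal point).

Pedal tone.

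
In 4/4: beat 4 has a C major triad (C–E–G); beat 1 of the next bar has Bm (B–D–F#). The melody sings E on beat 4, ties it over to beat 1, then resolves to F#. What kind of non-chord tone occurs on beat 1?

Retardation.

The harmony at that moment is B minor triad (B, D, F#); E is not a chord tone.
It is held over (the same pitch as the preceding E) and left by step up to F#.
Held over from the previous chord and resolving up by step — a retardation.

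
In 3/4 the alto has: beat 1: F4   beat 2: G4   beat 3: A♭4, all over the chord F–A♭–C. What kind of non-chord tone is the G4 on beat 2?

The harmony at that moment is F minor triad (F, A♭, C); G4 is not a chord tone.
It is approached by step up from F4 and left by step up to A♭4.
Step in, step out in the same direction — a passing tone.

Passing tone.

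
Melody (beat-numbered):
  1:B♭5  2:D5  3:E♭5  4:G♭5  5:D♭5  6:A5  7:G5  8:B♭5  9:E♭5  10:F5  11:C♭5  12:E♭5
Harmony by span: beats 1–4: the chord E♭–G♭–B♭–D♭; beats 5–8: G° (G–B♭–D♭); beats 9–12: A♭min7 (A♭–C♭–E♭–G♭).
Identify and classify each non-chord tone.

The harmony at that moment is E♭ minor seventh chord (E♭, G♭, B♭, D♭); D5 is not a chord tone.
It is approached by leap down from B♭5 and left by step up to E♭5.
Leap in, step out — an appoggiatura.
The harmony at that moment is G diminished triad (G, B♭, D♭); A5 is not a chord tone.
It is approached by leap up from D♭5 and left by step down to G5.
Leap in, step out — an appoggiatura.
The harmony at that moment is A♭ minor seventh chord (A♭, C♭, E♭, G♭); F5 is not a chord tone.
It is approached by step up from E♭5 and left by leap down to C♭5.
Step in, leap out — an escape tone.

D5 (beat 2) — appoggiatura; A5 (beat 6) — appoggiatura; F5 (beat 10) — escape tone.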